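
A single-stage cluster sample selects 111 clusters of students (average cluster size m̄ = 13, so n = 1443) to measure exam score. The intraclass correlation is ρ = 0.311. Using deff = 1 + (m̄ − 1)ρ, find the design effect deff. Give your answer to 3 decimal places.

deff = 1 + (13 − 1)·0.311 = 1 + 3.732 = 4.732.

4.732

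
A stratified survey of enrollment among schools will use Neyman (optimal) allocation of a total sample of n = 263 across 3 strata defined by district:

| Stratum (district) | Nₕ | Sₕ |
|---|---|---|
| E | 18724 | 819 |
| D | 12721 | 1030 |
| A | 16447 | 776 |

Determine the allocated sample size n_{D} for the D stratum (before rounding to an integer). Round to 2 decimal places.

Neyman allocation: nₕ = n·NₕSₕ / Σⱼ NⱼSⱼ.
Σ NⱼSⱼ = 18724·819 + 12721·1030 + 16447·776 = 4.1200458 × 10^7.
n_{D} = 263·12721·1030 / (4.1200458 × 10^7) = 83.64.

83.64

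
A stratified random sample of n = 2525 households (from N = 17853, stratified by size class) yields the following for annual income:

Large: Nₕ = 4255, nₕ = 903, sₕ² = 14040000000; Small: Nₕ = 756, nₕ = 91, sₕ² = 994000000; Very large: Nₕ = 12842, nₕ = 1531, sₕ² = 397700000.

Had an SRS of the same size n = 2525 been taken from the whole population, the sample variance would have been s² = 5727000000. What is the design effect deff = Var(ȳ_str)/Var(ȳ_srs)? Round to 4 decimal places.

Var(ȳ_str) = Σ Wₕ²(1−fₕ)sₕ²/nₕ with Wₕ = Nₕ/17853:
  Large: (4255/17853)²·(1−903/4255)·14040000000/903 = 695761.71
  Small: (756/17853)²·(1−91/756)·994000000/91 = 17229.236
  Very large: (12842/17853)²·(1−1531/12842)·397700000/1531 = 118383.63
  → Var(ȳ_str) = 831374.58.
Var(ȳ_srs) = (1 − 2525/17853)·5727000000/2525 = 1.9473324 × 10^6.
deff = 831374.58 / (1.9473324 × 10^6) = 0.4269.

0.4269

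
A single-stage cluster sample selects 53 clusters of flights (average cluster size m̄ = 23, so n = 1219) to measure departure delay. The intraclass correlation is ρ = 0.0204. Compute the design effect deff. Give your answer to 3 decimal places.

deff = 1 + (23 − 1)·0.0204 = 1 + 0.4488 = 1.4488.

1.449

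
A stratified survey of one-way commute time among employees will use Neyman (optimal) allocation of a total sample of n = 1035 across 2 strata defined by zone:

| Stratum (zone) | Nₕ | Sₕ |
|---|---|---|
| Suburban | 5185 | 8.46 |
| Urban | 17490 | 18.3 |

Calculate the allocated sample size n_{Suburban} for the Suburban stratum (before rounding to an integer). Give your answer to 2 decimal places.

124.75

Neyman allocation: nₕ = n·NₕSₕ / Σⱼ NⱼSⱼ.
Σ NⱼSⱼ = 5185·8.46 + 17490·18.3 = 363932.1.
n_{Suburban} = 1035·5185·8.46 / 363932.1 = 124.75.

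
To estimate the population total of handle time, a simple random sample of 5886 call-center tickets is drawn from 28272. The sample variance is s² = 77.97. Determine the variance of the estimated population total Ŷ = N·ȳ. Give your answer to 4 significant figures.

Var(Ŷ) = N²·Var(ȳ) = N²·(1 − n/N)·s²/n.
f = 5886/28272 = 0.20819185; Var(ȳ) = 0.79180815·77.97/5886 = 0.010488835.
Var(Ŷ) = 28272² · 0.010488835 = 8.3837886 × 10^6.

8.384 × 10^6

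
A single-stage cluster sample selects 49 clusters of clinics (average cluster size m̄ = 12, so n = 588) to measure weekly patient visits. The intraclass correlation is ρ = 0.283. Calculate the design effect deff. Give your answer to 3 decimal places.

deff = 1 + (12 − 1)·0.283 = 1 + 3.113 = 4.113.

4.113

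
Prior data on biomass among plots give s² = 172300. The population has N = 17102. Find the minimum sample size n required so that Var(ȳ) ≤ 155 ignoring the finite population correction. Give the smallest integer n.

Without fpc, n₀ = s²/D = 172300/155 = 1111.6129.
Rounding up, n = 1112.

1112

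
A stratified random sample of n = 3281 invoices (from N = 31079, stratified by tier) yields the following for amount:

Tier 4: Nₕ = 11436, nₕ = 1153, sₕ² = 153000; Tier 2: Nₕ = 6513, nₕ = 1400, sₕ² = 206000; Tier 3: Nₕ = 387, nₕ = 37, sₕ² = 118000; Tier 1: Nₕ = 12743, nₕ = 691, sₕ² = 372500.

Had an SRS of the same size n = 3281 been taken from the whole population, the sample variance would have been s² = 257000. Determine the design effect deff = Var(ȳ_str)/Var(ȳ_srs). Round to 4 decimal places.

Var(ȳ_str) = Σ Wₕ²(1−fₕ)sₕ²/nₕ with Wₕ = Nₕ/31079:
  Tier 4: (11436/31079)²·(1−1153/11436)·153000/1153 = 16.155561
  Tier 2: (6513/31079)²·(1−1400/6513)·206000/1400 = 5.0729664
  Tier 3: (387/31079)²·(1−37/387)·118000/37 = 0.44722412
  Tier 1: (12743/31079)²·(1−691/12743)·372500/691 = 85.712658
  → Var(ȳ_str) = 107.38841.
Var(ȳ_srs) = (1 − 3281/31079)·257000/3281 = 70.060528.
deff = 107.38841 / 70.060528 = 1.5328.

1.5328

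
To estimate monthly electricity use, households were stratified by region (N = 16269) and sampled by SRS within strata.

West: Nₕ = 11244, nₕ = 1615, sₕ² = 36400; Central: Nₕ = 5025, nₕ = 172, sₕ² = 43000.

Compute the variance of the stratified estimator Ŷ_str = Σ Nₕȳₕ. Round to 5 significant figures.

8.5368 × 10^9

Var(Ŷ_str) = Σₕ Nₕ²(1 − fₕ)sₕ²/nₕ.
West: 11244²·(1 − 1615/11244)·36400/1615 = 2.4402307 × 10^9.
Central: 5025²·(1 − 172/5025)·43000/172 = 6.0965812 × 10^9.
Sum = 8.5368119 × 10^9.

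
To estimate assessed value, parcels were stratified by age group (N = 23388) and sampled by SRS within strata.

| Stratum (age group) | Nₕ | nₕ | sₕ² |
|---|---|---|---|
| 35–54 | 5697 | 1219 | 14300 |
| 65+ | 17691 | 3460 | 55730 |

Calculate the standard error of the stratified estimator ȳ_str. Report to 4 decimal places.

2.8214

Var(ȳ_str) = Σₕ Wₕ²(1 − fₕ)sₕ²/nₕ with Wₕ = Nₕ/N, N = 23388.
35–54: Wₕ = 0.24358645; term = 0.24358645²·(1 − 0.21397227)·14300/1219 = 0.54711229.
65+: Wₕ = 0.75641355; term = 0.75641355²·(1 − 0.19557967)·55730/3460 = 7.4133512.
Sum = 7.9604635.
SE = √(7.9604635) = 2.8214.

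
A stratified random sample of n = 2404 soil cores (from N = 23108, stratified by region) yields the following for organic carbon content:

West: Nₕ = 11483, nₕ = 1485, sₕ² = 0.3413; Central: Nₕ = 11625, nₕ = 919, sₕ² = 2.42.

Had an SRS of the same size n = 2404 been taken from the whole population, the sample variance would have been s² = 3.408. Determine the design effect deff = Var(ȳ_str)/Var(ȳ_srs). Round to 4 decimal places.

Var(ȳ_str) = Σ Wₕ²(1−fₕ)sₕ²/nₕ with Wₕ = Nₕ/23108:
  West: (11483/23108)²·(1−1485/11483)·0.3413/1485 = 4.941441 × 10^-5
  Central: (11625/23108)²·(1−919/11625)·2.42/919 = 6.1375542 × 10^-4
  → Var(ȳ_str) = 6.6316983 × 10^-4.
Var(ȳ_srs) = (1 − 2404/23108)·3.408/2404 = 0.0012701559.
deff = (6.6316983 × 10^-4) / 0.0012701559 = 0.5221.

0.5221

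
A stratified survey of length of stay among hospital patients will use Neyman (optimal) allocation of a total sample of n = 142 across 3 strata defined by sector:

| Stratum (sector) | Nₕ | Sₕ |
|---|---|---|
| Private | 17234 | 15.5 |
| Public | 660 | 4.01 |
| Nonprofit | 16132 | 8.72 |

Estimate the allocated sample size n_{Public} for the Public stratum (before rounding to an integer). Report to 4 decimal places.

0.9156

Neyman allocation: nₕ = n·NₕSₕ / Σⱼ NⱼSⱼ.
Σ NⱼSⱼ = 17234·15.5 + 660·4.01 + 16132·8.72 = 410444.64.
n_{Public} = 142·660·4.01 / 410444.64 = 0.9156.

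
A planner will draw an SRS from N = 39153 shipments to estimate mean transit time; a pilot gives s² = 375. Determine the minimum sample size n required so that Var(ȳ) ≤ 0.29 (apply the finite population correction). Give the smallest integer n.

1252

Without fpc, n₀ = s²/D = 375/0.29 = 1293.1034.
With fpc, (1 − n/N)·s²/n ≤ D requires n ≥ n₀/(1 + n₀/N) = 1293.1034/(1 + 1293.1034/39153) = 1251.7616.
Rounding up, n = 1252.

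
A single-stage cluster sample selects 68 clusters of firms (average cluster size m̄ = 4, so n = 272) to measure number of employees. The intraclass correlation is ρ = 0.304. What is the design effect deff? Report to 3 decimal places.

1.912

deff = 1 + (4 − 1)·0.304 = 1 + 0.912 = 1.912.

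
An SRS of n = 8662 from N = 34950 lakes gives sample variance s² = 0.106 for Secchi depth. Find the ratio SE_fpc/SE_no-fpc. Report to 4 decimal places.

0.8673

f = n/N = 8662/34950 = 0.24783977.
SE_no-fpc = √(s²/n) = 0.0034981936; SE_fpc = √((1−f)s²/n) = 0.0030338844.
Ratio = √(1−f) = 0.86727172.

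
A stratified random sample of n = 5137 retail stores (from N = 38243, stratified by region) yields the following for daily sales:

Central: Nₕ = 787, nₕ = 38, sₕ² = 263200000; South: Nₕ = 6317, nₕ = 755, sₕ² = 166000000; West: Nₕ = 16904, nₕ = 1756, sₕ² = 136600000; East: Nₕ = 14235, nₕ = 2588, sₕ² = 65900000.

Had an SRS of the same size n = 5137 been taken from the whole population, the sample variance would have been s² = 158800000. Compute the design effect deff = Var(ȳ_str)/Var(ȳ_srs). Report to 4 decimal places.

0.9185

Var(ȳ_str) = Σ Wₕ²(1−fₕ)sₕ²/nₕ with Wₕ = Nₕ/38243:
  Central: (787/38243)²·(1−38/787)·263200000/38 = 2791.6112
  South: (6317/38243)²·(1−755/6317)·166000000/755 = 5282.0084
  West: (16904/38243)²·(1−1756/16904)·136600000/1756 = 13619.685
  East: (14235/38243)²·(1−2588/14235)·65900000/2588 = 2886.6145
  → Var(ȳ_str) = 24579.919.
Var(ȳ_srs) = (1 − 5137/38243)·158800000/5137 = 26760.59.
deff = 24579.919 / 26760.59 = 0.9185.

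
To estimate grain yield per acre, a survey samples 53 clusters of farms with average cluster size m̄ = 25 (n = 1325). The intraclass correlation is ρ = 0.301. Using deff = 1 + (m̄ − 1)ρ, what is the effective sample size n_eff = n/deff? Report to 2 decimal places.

deff = 1 + (25 − 1)·0.301 = 1 + 7.224 = 8.224.
n_eff = 1325 / 8.224 = 161.11.

161.11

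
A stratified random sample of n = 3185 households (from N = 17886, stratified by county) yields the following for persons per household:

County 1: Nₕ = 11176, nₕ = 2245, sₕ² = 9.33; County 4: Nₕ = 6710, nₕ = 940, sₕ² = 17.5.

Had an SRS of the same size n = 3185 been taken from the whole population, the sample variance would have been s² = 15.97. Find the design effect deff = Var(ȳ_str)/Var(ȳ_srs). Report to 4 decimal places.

Var(ȳ_str) = Σ Wₕ²(1−fₕ)sₕ²/nₕ with Wₕ = Nₕ/17886:
  County 1: (11176/17886)²·(1−2245/11176)·9.33/2245 = 0.0012966577
  County 4: (6710/17886)²·(1−940/6710)·17.5/940 = 0.0022531083
  → Var(ȳ_str) = 0.003549766.
Var(ȳ_srs) = (1 − 3185/17886)·15.97/3185 = 0.0041212516.
deff = 0.003549766 / 0.0041212516 = 0.8613.

0.8613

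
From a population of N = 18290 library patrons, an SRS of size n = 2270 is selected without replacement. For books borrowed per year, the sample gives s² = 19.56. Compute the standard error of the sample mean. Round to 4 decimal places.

Under SRS without replacement, Var(ȳ) = (1 − f)·s²/n with f = n/N = 2270/18290 = 0.12411154.
Var(ȳ) = (1 − 0.12411154)·19.56/2270 = 0.87588846·0.0086167401 = 0.0075473032.
SE(ȳ) = √(0.0075473032) = 0.0869.

0.0869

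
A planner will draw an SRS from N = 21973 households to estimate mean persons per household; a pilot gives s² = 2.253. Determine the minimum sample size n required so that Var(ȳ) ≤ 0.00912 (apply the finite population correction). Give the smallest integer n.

245

Without fpc, n₀ = s²/D = 2.253/0.00912 = 247.0395.
With fpc, (1 − n/N)·s²/n ≤ D requires n ≥ n₀/(1 + n₀/N) = 247.0395/(1 + 247.0395/21973) = 244.2929.
Rounding up, n = 245.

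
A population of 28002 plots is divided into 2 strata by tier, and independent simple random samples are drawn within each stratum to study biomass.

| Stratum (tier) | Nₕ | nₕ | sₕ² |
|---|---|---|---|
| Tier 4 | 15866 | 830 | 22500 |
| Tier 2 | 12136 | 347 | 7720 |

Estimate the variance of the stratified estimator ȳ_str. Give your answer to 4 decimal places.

12.3070

Var(ȳ_str) = Σₕ Wₕ²(1 − fₕ)sₕ²/nₕ with Wₕ = Nₕ/N, N = 28002.
Tier 4: Wₕ = 0.56660239; term = 0.56660239²·(1 − 0.05231312)·22500/830 = 8.2475715.
Tier 2: Wₕ = 0.43339761; term = 0.43339761²·(1 − 0.02859262)·7720/347 = 4.0594038.
Sum = 12.306975.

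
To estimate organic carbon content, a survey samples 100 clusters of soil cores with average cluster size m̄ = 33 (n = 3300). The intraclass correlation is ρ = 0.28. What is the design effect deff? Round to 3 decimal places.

deff = 1 + (33 − 1)·0.28 = 1 + 8.96 = 9.96.

9.960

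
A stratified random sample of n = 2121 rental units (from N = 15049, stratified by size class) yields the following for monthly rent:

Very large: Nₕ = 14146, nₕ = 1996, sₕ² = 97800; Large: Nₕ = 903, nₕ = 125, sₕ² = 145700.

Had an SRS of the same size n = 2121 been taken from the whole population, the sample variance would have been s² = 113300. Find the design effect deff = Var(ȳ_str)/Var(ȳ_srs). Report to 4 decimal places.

0.8891

Var(ȳ_str) = Σ Wₕ²(1−fₕ)sₕ²/nₕ with Wₕ = Nₕ/15049:
  Very large: (14146/15049)²·(1−1996/14146)·97800/1996 = 37.185443
  Large: (903/15049)²·(1−125/903)·145700/125 = 3.6157767
  → Var(ȳ_str) = 40.80122.
Var(ȳ_srs) = (1 − 2121/15049)·113300/2121 = 45.88946.
deff = 40.80122 / 45.88946 = 0.8891.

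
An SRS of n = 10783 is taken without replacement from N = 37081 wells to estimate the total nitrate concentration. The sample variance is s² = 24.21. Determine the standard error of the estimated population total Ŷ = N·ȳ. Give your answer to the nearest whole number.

Var(Ŷ) = N²·Var(ȳ) = N²·(1 − n/N)·s²/n.
f = 10783/37081 = 0.29079583; Var(ȳ) = 0.70920417·24.21/10783 = 0.0015923058.
Var(Ŷ) = 37081² · 0.0015923058 = 2.1894214 × 10^6.
SE(Ŷ) = √(2.1894214 × 10^6) = 1480.

1480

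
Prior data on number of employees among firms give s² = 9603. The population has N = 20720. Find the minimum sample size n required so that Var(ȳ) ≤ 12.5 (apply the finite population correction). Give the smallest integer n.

741

Without fpc, n₀ = s²/D = 9603/12.5 = 768.2400.
With fpc, (1 − n/N)·s²/n ≤ D requires n ≥ n₀/(1 + n₀/N) = 768.2400/(1 + 768.2400/20720) = 740.7742.
Rounding up, n = 741.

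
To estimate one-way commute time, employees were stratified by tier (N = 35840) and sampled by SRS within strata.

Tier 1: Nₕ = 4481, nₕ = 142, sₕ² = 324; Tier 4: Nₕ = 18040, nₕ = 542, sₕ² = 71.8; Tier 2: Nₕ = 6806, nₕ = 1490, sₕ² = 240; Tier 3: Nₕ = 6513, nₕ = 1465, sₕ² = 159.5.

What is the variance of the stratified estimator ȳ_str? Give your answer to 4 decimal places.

0.0744

Var(ȳ_str) = Σₕ Wₕ²(1 − fₕ)sₕ²/nₕ with Wₕ = Nₕ/N, N = 35840.
Tier 1: Wₕ = 0.12502790; term = 0.12502790²·(1 − 0.03168936)·324/142 = 0.034537051.
Tier 4: Wₕ = 0.50334821; term = 0.50334821²·(1 − 0.03004435)·71.8/542 = 0.03255473.
Tier 2: Wₕ = 0.18989955; term = 0.18989955²·(1 − 0.21892448)·240/1490 = 0.0045369698.
Tier 3: Wₕ = 0.18172433; term = 0.18172433²·(1 − 0.22493475)·159.5/1465 = 0.0027866825.
Sum = 0.074415433.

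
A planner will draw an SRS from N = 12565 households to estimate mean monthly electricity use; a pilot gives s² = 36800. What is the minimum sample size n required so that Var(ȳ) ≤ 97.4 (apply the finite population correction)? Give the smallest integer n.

Without fpc, n₀ = s²/D = 36800/97.4 = 377.8234.
With fpc, (1 − n/N)·s²/n ≤ D requires n ≥ n₀/(1 + n₀/N) = 377.8234/(1 + 377.8234/12565) = 366.7941.
Rounding up, n = 367.

367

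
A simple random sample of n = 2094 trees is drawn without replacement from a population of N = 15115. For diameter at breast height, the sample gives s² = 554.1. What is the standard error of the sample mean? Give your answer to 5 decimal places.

0.47745

Under SRS without replacement, Var(ȳ) = (1 − f)·s²/n with f = n/N = 2094/15115 = 0.13853788.
Var(ȳ) = (1 − 0.13853788)·554.1/2094 = 0.86146212·0.26461318 = 0.22795423.
SE(ȳ) = √(0.22795423) = 0.47745.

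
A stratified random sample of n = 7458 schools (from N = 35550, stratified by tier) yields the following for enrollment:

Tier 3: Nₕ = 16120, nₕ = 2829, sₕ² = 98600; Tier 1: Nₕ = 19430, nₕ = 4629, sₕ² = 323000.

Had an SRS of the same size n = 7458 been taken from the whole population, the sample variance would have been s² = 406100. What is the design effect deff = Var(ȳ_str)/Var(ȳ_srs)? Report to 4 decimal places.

0.5063

Var(ȳ_str) = Σ Wₕ²(1−fₕ)sₕ²/nₕ with Wₕ = Nₕ/35550:
  Tier 3: (16120/35550)²·(1−2829/16120)·98600/2829 = 5.9086389
  Tier 1: (19430/35550)²·(1−4629/19430)·323000/4629 = 15.878153
  → Var(ȳ_str) = 21.786792.
Var(ȳ_srs) = (1 − 7458/35550)·406100/7458 = 43.028248.
deff = 21.786792 / 43.028248 = 0.5063.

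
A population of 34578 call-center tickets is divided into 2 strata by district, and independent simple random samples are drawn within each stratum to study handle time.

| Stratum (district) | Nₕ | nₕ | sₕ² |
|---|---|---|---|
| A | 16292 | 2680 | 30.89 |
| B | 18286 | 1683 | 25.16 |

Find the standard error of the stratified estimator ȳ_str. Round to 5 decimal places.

0.07703

Var(ȳ_str) = Σₕ Wₕ²(1 − fₕ)sₕ²/nₕ with Wₕ = Nₕ/N, N = 34578.
A: Wₕ = 0.47116664; term = 0.47116664²·(1 − 0.16449791)·30.89/2680 = 0.0021378622.
B: Wₕ = 0.52883336; term = 0.52883336²·(1 − 0.09203762)·25.16/1683 = 0.0037960512.
Sum = 0.0059339134.
SE = √(0.0059339134) = 0.07703.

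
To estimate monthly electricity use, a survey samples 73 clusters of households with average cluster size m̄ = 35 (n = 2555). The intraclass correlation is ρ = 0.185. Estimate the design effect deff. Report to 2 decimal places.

deff = 1 + (35 − 1)·0.185 = 1 + 6.29 = 7.29.

7.29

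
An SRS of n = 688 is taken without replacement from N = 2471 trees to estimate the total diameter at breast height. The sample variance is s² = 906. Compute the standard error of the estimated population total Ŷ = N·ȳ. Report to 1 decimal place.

Var(Ŷ) = N²·Var(ȳ) = N²·(1 − n/N)·s²/n.
f = 688/2471 = 0.27842979; Var(ȳ) = 0.72157021·906/688 = 0.95020729.
Var(Ŷ) = 2471² · 0.95020729 = 5.8018146 × 10^6.
SE(Ŷ) = √(5.8018146 × 10^6) = 2408.7.

2408.7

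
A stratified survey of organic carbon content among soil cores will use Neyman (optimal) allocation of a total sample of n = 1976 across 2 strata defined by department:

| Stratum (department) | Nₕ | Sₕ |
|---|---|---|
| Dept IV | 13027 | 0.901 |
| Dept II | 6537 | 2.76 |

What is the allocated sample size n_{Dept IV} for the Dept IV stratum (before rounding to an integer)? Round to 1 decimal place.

Neyman allocation: nₕ = n·NₕSₕ / Σⱼ NⱼSⱼ.
Σ NⱼSⱼ = 13027·0.901 + 6537·2.76 = 29779.447.
n_{Dept IV} = 1976·13027·0.901 / 29779.447 = 778.8.

778.8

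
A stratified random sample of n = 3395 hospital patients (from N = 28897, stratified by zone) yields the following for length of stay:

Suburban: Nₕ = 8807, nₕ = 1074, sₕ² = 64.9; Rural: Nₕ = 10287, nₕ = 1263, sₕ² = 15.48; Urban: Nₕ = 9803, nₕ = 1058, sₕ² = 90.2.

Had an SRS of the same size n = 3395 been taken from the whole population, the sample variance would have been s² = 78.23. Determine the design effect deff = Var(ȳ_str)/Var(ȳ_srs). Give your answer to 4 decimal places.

0.7398

Var(ȳ_str) = Σ Wₕ²(1−fₕ)sₕ²/nₕ with Wₕ = Nₕ/28897:
  Suburban: (8807/28897)²·(1−1074/8807)·64.9/1074 = 0.0049284563
  Rural: (10287/28897)²·(1−1263/10287)·15.48/1263 = 0.0013625421
  Urban: (9803/28897)²·(1−1058/9803)·90.2/1058 = 0.0087525413
  → Var(ȳ_str) = 0.01504354.
Var(ȳ_srs) = (1 − 3395/28897)·78.23/3395 = 0.020335508.
deff = 0.01504354 / 0.020335508 = 0.7398.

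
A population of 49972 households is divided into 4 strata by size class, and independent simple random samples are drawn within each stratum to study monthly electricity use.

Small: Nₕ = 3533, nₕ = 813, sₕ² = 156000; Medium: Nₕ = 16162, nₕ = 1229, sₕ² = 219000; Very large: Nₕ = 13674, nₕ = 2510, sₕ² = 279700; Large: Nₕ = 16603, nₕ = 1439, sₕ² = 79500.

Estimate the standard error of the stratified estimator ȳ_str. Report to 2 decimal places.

Var(ȳ_str) = Σₕ Wₕ²(1 − fₕ)sₕ²/nₕ with Wₕ = Nₕ/N, N = 49972.
Small: Wₕ = 0.07069959; term = 0.07069959²·(1 − 0.23011605)·156000/813 = 0.73840245.
Medium: Wₕ = 0.32342112; term = 0.32342112²·(1 − 0.07604257)·219000/1229 = 17.221895.
Very large: Wₕ = 0.27363323; term = 0.27363323²·(1 − 0.18356004)·279700/2510 = 6.8120948.
Large: Wₕ = 0.33224606; term = 0.33224606²·(1 − 0.08667108)·79500/1439 = 5.5699746.
Sum = 30.342367.
SE = √(30.342367) = 5.51.

5.51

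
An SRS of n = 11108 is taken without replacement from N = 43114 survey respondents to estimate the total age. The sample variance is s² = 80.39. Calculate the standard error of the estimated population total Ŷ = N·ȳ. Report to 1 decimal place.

3160.2

Var(Ŷ) = N²·Var(ȳ) = N²·(1 − n/N)·s²/n.
f = 11108/43114 = 0.25764253; Var(ȳ) = 0.74235747·80.39/11108 = 0.0053725348.
Var(Ŷ) = 43114² · 0.0053725348 = 9.986559 × 10^6.
SE(Ŷ) = √(9.986559 × 10^6) = 3160.2.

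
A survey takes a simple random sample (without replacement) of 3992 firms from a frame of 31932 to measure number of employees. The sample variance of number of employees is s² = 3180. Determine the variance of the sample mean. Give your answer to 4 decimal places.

0.6970

Under SRS without replacement, Var(ȳ) = (1 − f)·s²/n with f = n/N = 3992/31932 = 0.12501566.
Var(ȳ) = (1 − 0.12501566)·3180/3992 = 0.87498434·0.79659319 = 0.69700656.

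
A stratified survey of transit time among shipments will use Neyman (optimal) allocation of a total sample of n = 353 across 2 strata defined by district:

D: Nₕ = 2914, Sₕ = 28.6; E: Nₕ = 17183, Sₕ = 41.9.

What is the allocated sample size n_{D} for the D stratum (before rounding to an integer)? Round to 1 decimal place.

Neyman allocation: nₕ = n·NₕSₕ / Σⱼ NⱼSⱼ.
Σ NⱼSⱼ = 2914·28.6 + 17183·41.9 = 803308.1.
n_{D} = 353·2914·28.6 / 803308.1 = 36.6.

36.6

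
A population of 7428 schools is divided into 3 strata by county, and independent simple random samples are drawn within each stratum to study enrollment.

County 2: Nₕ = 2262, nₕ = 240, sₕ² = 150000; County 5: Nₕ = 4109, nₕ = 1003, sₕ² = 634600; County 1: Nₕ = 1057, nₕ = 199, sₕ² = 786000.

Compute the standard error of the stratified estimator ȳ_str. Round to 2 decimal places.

Var(ȳ_str) = Σₕ Wₕ²(1 − fₕ)sₕ²/nₕ with Wₕ = Nₕ/N, N = 7428.
County 2: Wₕ = 0.30452342; term = 0.30452342²·(1 − 0.10610080)·150000/240 = 51.809569.
County 5: Wₕ = 0.55317717; term = 0.55317717²·(1 − 0.24409832)·634600/1003 = 146.35007.
County 1: Wₕ = 0.14229941; term = 0.14229941²·(1 − 0.18826868)·786000/199 = 64.921412.
Sum = 263.08105.
SE = √(263.08105) = 16.22.

16.22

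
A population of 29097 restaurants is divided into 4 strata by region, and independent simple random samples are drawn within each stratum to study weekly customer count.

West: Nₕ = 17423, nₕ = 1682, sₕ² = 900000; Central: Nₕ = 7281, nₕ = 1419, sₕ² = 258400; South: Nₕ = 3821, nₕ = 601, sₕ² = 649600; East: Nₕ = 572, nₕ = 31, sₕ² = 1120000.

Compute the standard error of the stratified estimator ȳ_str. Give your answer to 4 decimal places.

14.5404

Var(ȳ_str) = Σₕ Wₕ²(1 − fₕ)sₕ²/nₕ with Wₕ = Nₕ/N, N = 29097.
West: Wₕ = 0.59879025; term = 0.59879025²·(1 − 0.09653906)·900000/1682 = 173.33064.
Central: Wₕ = 0.25023198; term = 0.25023198²·(1 − 0.19489081)·258400/1419 = 9.1801659.
South: Wₕ = 0.13131938; term = 0.13131938²·(1 − 0.15728867)·649600/601 = 15.707535.
East: Wₕ = 0.01965838; term = 0.01965838²·(1 − 0.05419580)·1120000/31 = 13.20545.
Sum = 211.42379.
SE = √(211.42379) = 14.5404.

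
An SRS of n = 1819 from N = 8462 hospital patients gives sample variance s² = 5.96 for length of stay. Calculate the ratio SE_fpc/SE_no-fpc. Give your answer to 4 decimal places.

f = n/N = 1819/8462 = 0.21496100.
SE_no-fpc = √(s²/n) = 0.057240943; SE_fpc = √((1−f)s²/n) = 0.050716865.
Ratio = √(1−f) = 0.88602426.

0.8860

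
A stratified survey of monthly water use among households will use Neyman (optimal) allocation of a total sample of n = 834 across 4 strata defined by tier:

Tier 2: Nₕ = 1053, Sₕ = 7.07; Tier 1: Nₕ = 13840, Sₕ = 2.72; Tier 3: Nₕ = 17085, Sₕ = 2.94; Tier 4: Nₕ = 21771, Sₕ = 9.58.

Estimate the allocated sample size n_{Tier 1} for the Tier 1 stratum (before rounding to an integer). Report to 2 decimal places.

103.31

Neyman allocation: nₕ = n·NₕSₕ / Σⱼ NⱼSⱼ.
Σ NⱼSⱼ = 1053·7.07 + 13840·2.72 + 17085·2.94 + 21771·9.58 = 303885.59.
n_{Tier 1} = 834·13840·2.72 / 303885.59 = 103.31.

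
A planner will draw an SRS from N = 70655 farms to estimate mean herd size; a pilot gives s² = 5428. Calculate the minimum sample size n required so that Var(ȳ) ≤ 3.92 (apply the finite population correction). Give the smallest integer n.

Without fpc, n₀ = s²/D = 5428/3.92 = 1384.6939.
With fpc, (1 − n/N)·s²/n ≤ D requires n ≥ n₀/(1 + n₀/N) = 1384.6939/(1 + 1384.6939/70655) = 1358.0783.
Rounding up, n = 1359.

1359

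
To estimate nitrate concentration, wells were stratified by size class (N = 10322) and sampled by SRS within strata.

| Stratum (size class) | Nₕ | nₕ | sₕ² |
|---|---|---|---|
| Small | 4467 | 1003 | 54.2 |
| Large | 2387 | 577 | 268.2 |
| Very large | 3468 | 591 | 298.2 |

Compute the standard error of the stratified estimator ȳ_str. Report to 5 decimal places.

0.27193

Var(ȳ_str) = Σₕ Wₕ²(1 − fₕ)sₕ²/nₕ with Wₕ = Nₕ/N, N = 10322.
Small: Wₕ = 0.43276497; term = 0.43276497²·(1 − 0.22453548)·54.2/1003 = 0.0078480991.
Large: Wₕ = 0.23125363; term = 0.23125363²·(1 − 0.24172602)·268.2/577 = 0.01884891.
Very large: Wₕ = 0.33598140; term = 0.33598140²·(1 − 0.17041522)·298.2/591 = 0.047251043.
Sum = 0.073948052.
SE = √(0.073948052) = 0.27193.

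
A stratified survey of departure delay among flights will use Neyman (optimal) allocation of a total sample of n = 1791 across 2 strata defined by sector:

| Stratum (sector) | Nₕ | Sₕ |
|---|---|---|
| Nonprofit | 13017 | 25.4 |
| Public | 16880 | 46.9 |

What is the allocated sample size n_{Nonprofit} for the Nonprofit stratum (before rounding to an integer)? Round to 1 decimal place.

527.6

Neyman allocation: nₕ = n·NₕSₕ / Σⱼ NⱼSⱼ.
Σ NⱼSⱼ = 13017·25.4 + 16880·46.9 = 1.1223038 × 10^6.
n_{Nonprofit} = 1791·13017·25.4 / (1.1223038 × 10^6) = 527.6.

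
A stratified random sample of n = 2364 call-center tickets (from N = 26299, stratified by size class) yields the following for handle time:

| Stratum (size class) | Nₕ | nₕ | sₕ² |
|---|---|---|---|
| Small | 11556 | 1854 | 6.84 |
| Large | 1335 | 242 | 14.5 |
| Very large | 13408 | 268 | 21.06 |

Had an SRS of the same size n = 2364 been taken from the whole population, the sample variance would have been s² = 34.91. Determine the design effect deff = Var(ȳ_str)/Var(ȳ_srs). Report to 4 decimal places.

Var(ȳ_str) = Σ Wₕ²(1−fₕ)sₕ²/nₕ with Wₕ = Nₕ/26299:
  Small: (11556/26299)²·(1−1854/11556)·6.84/1854 = 5.9804891 × 10^-4
  Large: (1335/26299)²·(1−242/1335)·14.5/242 = 1.264083 × 10^-4
  Very large: (13408/26299)²·(1−268/13408)·21.06/268 = 0.020017253
  → Var(ȳ_str) = 0.02074171.
Var(ȳ_srs) = (1 − 2364/26299)·34.91/2364 = 0.013439917.
deff = 0.02074171 / 0.013439917 = 1.5433.

1.5433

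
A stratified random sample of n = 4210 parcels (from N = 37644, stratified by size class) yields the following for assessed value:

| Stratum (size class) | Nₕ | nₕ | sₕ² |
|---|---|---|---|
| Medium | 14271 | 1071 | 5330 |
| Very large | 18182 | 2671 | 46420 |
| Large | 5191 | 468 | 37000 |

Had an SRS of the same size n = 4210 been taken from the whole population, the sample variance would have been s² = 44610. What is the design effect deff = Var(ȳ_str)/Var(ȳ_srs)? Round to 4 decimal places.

0.5832

Var(ȳ_str) = Σ Wₕ²(1−fₕ)sₕ²/nₕ with Wₕ = Nₕ/37644:
  Medium: (14271/37644)²·(1−1071/14271)·5330/1071 = 0.66156808
  Very large: (18182/37644)²·(1−2671/18182)·46420/2671 = 3.4587659
  Large: (5191/37644)²·(1−468/5191)·37000/468 = 1.3678338
  → Var(ȳ_str) = 5.4881678.
Var(ȳ_srs) = (1 − 4210/37644)·44610/4210 = 9.4111501.
deff = 5.4881678 / 9.4111501 = 0.5832.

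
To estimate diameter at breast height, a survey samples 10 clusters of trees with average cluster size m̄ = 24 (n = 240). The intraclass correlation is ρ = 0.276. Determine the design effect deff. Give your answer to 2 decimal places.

deff = 1 + (24 − 1)·0.276 = 1 + 6.348 = 7.348.

7.35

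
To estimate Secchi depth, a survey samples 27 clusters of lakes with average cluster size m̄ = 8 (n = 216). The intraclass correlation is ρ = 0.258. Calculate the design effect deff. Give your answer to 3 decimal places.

2.806

deff = 1 + (8 − 1)·0.258 = 1 + 1.806 = 2.806.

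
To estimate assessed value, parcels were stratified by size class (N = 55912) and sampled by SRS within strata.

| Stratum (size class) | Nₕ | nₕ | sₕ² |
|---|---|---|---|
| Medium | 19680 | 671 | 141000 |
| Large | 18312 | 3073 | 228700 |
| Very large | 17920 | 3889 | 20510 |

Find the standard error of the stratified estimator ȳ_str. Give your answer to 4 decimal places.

Var(ȳ_str) = Σₕ Wₕ²(1 − fₕ)sₕ²/nₕ with Wₕ = Nₕ/N, N = 55912.
Medium: Wₕ = 0.35198169; term = 0.35198169²·(1 − 0.03409553)·141000/671 = 25.146115.
Large: Wₕ = 0.32751467; term = 0.32751467²·(1 − 0.16781346)·228700/3073 = 6.6433296.
Very large: Wₕ = 0.32050365; term = 0.32050365²·(1 − 0.21702009)·20510/3889 = 0.42417424.
Sum = 32.213619.
SE = √(32.213619) = 5.6757.

5.6757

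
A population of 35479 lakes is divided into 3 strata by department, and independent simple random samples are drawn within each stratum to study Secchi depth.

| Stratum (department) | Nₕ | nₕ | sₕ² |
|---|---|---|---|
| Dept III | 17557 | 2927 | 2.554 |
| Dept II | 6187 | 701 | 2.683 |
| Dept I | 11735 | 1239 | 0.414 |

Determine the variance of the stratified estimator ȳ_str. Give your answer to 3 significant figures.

Var(ȳ_str) = Σₕ Wₕ²(1 − fₕ)sₕ²/nₕ with Wₕ = Nₕ/N, N = 35479.
Dept III: Wₕ = 0.49485611; term = 0.49485611²·(1 − 0.16671413)·2.554/2927 = 1.7805332 × 10^-4.
Dept II: Wₕ = 0.17438485; term = 0.17438485²·(1 − 0.11330209)·2.683/701 = 1.0320383 × 10^-4.
Dept I: Wₕ = 0.33075904; term = 0.33075904²·(1 − 0.10558159)·0.414/1239 = 3.2695893 × 10^-5.
Sum = 3.1395304 × 10^-4.

3.14 × 10^-4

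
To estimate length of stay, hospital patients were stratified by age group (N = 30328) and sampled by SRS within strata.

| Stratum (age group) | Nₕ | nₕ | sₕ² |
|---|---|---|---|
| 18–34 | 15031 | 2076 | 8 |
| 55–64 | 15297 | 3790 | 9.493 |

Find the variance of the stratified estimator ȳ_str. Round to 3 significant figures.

Var(ȳ_str) = Σₕ Wₕ²(1 − fₕ)sₕ²/nₕ with Wₕ = Nₕ/N, N = 30328.
18–34: Wₕ = 0.49561461; term = 0.49561461²·(1 − 0.13811456)·8/2076 = 8.1583134 × 10^-4.
55–64: Wₕ = 0.50438539; term = 0.50438539²·(1 − 0.24776100)·9.493/3790 = 4.7934159 × 10^-4.
Sum = 0.0012951729.

0.00130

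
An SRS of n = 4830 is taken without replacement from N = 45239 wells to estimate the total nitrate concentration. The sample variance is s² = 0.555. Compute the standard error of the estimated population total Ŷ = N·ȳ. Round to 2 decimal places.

458.32

Var(Ŷ) = N²·Var(ȳ) = N²·(1 − n/N)·s²/n.
f = 4830/45239 = 0.10676629; Var(ȳ) = 0.89323371·0.555/4830 = 1.0263866 × 10^-4.
Var(Ŷ) = 45239² · (1.0263866 × 10^-4) = 210056.91.
SE(Ŷ) = √(210056.91) = 458.32.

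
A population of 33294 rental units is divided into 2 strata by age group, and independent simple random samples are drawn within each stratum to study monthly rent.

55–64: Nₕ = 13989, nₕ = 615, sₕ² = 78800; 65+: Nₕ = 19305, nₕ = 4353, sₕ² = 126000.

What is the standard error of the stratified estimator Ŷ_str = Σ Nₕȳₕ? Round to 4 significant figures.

179800

Var(Ŷ_str) = Σₕ Nₕ²(1 − fₕ)sₕ²/nₕ.
55–64: 13989²·(1 − 615/13989)·78800/615 = 2.3971714 × 10^10.
65+: 19305²·(1 − 4353/19305)·126000/4353 = 8.3550869 × 10^9.
Sum = 3.2326801 × 10^10.
SE = √(3.2326801 × 10^10) = 179800.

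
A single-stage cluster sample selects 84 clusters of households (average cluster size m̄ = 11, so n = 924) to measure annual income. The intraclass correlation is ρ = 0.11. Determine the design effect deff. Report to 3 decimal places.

2.100

deff = 1 + (11 − 1)·0.11 = 1 + 1.1 = 2.1.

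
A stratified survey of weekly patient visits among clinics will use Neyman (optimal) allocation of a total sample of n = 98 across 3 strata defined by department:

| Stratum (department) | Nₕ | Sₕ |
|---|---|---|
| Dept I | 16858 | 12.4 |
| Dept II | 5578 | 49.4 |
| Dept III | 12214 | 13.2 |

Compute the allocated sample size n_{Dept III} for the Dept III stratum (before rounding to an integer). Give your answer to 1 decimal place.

Neyman allocation: nₕ = n·NₕSₕ / Σⱼ NⱼSⱼ.
Σ NⱼSⱼ = 16858·12.4 + 5578·49.4 + 12214·13.2 = 645817.2.
n_{Dept III} = 98·12214·13.2 / 645817.2 = 24.5.

24.5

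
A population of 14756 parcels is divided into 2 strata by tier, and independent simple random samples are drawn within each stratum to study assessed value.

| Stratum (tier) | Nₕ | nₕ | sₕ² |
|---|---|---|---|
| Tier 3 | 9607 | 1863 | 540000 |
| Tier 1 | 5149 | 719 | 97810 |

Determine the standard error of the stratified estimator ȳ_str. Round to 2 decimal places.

Var(ȳ_str) = Σₕ Wₕ²(1 − fₕ)sₕ²/nₕ with Wₕ = Nₕ/N, N = 14756.
Tier 3: Wₕ = 0.65105720; term = 0.65105720²·(1 − 0.19392110)·540000/1863 = 99.036834.
Tier 1: Wₕ = 0.34894280; term = 0.34894280²·(1 − 0.13963876)·97810/719 = 14.250946.
Sum = 113.28778.
SE = √(113.28778) = 10.64.

10.64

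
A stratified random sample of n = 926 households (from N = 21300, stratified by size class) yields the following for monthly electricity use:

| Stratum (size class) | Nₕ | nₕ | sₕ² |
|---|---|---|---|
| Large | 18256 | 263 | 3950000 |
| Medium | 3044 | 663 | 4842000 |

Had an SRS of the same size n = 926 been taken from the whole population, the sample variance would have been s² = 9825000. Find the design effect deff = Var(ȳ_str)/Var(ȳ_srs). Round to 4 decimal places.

Var(ȳ_str) = Σ Wₕ²(1−fₕ)sₕ²/nₕ with Wₕ = Nₕ/21300:
  Large: (18256/21300)²·(1−263/18256)·3950000/263 = 10874.051
  Medium: (3044/21300)²·(1−663/3044)·4842000/663 = 116.66917
  → Var(ȳ_str) = 10990.72.
Var(ȳ_srs) = (1 − 926/21300)·9825000/926 = 10148.884.
deff = 10990.72 / 10148.884 = 1.0829.

1.0829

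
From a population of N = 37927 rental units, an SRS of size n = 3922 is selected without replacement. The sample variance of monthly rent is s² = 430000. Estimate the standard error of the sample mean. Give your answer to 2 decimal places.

Under SRS without replacement, Var(ȳ) = (1 − f)·s²/n with f = n/N = 3922/37927 = 0.10340918.
Var(ȳ) = (1 − 0.10340918)·430000/3922 = 0.89659082·109.63794 = 98.30037.
SE(ȳ) = √(98.30037) = 9.91.

9.91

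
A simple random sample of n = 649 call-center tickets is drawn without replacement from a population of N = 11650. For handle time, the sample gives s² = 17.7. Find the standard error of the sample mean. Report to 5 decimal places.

0.16048

Under SRS without replacement, Var(ȳ) = (1 − f)·s²/n with f = n/N = 649/11650 = 0.05570815.
Var(ȳ) = (1 − 0.05570815)·17.7/649 = 0.94429185·0.027272727 = 0.025753414.
SE(ȳ) = √(0.025753414) = 0.16048.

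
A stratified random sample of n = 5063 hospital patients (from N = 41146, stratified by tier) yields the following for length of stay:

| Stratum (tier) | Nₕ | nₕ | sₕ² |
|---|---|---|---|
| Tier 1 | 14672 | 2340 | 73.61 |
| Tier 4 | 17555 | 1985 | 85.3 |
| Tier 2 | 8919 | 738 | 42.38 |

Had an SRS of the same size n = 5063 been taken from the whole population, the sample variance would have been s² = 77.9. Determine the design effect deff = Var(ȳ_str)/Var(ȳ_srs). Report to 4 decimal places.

0.9468

Var(ȳ_str) = Σ Wₕ²(1−fₕ)sₕ²/nₕ with Wₕ = Nₕ/41146:
  Tier 1: (14672/41146)²·(1−2340/14672)·73.61/2340 = 0.0033619291
  Tier 4: (17555/41146)²·(1−1985/17555)·85.3/1985 = 0.0069378151
  Tier 2: (8919/41146)²·(1−738/8919)·42.38/738 = 0.0024749812
  → Var(ȳ_str) = 0.012774725.
Var(ȳ_srs) = (1 − 5063/41146)·77.9/5063 = 0.013492877.
deff = 0.012774725 / 0.013492877 = 0.9468.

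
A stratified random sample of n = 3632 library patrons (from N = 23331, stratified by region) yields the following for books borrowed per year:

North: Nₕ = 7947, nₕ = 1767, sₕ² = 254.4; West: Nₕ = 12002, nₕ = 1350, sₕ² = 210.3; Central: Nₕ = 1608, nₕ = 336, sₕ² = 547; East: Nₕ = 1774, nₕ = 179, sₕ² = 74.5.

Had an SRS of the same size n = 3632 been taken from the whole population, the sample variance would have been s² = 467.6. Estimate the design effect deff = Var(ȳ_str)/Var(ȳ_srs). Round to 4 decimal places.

0.5323

Var(ȳ_str) = Σ Wₕ²(1−fₕ)sₕ²/nₕ with Wₕ = Nₕ/23331:
  North: (7947/23331)²·(1−1767/7947)·254.4/1767 = 0.012989892
  West: (12002/23331)²·(1−1350/12002)·210.3/1350 = 0.036586728
  Central: (1608/23331)²·(1−336/1608)·547/336 = 0.0061172256
  East: (1774/23331)²·(1−179/1774)·74.5/179 = 0.0021634698
  → Var(ȳ_str) = 0.057857315.
Var(ȳ_srs) = (1 − 3632/23331)·467.6/3632 = 0.10870249.
deff = 0.057857315 / 0.10870249 = 0.5323.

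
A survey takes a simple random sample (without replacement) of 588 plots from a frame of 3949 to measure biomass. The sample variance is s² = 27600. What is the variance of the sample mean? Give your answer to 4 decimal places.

Under SRS without replacement, Var(ȳ) = (1 − f)·s²/n with f = n/N = 588/3949 = 0.14889846.
Var(ȳ) = (1 − 0.14889846)·27600/588 = 0.85110154·46.938776 = 39.949664.

39.9497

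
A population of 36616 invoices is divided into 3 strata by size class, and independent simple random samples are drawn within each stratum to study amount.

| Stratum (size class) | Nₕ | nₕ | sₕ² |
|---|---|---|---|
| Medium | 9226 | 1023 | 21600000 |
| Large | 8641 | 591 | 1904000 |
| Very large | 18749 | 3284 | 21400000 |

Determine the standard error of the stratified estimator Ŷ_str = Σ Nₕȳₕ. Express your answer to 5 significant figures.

Var(Ŷ_str) = Σₕ Nₕ²(1 − fₕ)sₕ²/nₕ.
Medium: 9226²·(1 − 1023/9226)·21600000/1023 = 1.597954 × 10^12.
Large: 8641²·(1 − 591/8641)·1904000/591 = 2.2409871 × 10^11.
Very large: 18749²·(1 − 3284/18749)·21400000/3284 = 1.8894642 × 10^12.
Sum = 3.7115169 × 10^12.
SE = √(3.7115169 × 10^12) = 1.9265 × 10^6.

1.9265 × 10^6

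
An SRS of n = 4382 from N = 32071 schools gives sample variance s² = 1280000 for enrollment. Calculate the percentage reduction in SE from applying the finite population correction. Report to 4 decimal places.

7.0825

f = n/N = 4382/32071 = 0.13663434.
SE_no-fpc = √(s²/n) = 17.091052; SE_fpc = √((1−f)s²/n) = 15.880574.
Ratio = √(1−f) = 0.92917472. Reduction = 100·(1 − 0.92917472) = 7.0825%.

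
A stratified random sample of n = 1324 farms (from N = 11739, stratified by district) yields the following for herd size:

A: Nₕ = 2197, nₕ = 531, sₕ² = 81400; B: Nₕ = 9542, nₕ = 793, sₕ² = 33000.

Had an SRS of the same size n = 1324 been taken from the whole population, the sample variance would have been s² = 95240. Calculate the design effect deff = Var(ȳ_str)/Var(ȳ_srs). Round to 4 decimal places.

Var(ȳ_str) = Σ Wₕ²(1−fₕ)sₕ²/nₕ with Wₕ = Nₕ/11739:
  A: (2197/11739)²·(1−531/2197)·81400/531 = 4.0716715
  B: (9542/11739)²·(1−793/9542)·33000/793 = 25.210205
  → Var(ȳ_str) = 29.281877.
Var(ȳ_srs) = (1 − 1324/11739)·95240/1324 = 63.820408.
deff = 29.281877 / 63.820408 = 0.4588.

0.4588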